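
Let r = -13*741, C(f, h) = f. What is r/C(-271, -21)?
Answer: 9633/271 ≈ 35.546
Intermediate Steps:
r = -9633
r/C(-271, -21) = -9633/(-271) = -9633*(-1/271) = 9633/271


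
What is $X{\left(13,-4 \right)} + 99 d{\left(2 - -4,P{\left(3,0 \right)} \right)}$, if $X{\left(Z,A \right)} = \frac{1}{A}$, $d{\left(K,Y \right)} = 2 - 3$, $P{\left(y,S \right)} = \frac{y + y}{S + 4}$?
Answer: $- \frac{397}{4} \approx -99.25$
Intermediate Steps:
$P{\left(y,S \right)} = \frac{2 y}{4 + S}$
$d{\left(K,Y \right)} = -1$
$X{\left(13,-4 \right)} + 99 d{\left(2 - -4,P{\left(3,0 \right)} \right)} = \frac{1}{-4} + 99 \left(-1\right) = - \frac{1}{4} - 99 = - \frac{397}{4}$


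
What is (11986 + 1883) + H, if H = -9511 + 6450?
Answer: 10808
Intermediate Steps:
H = -3061
(11986 + 1883) + H = (11986 + 1883) - 3061 = 13869 - 3061 = 10808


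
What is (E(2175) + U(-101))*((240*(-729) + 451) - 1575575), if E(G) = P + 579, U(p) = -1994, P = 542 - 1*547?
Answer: 2485119280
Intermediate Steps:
P = -5 (P = 542 - 547 = -5)
E(G) = 574 (E(G) = -5 + 579 = 574)
(E(2175) + U(-101))*((240*(-729) + 451) - 1575575) = (574 - 1994)*((240*(-729) + 451) - 1575575) = -1420*((-174960 + 451) - 1575575) = -1420*(-174509 - 1575575) = -1420*(-1750084) = 2485119280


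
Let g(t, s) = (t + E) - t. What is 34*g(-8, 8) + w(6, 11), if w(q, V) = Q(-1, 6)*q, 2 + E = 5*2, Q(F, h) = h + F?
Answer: 302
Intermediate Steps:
Q(F, h) = F + h
E = 8 (E = -2 + 5*2 = -2 + 10 = 8)
w(q, V) = 5*q (w(q, V) = (-1 + 6)*q = 5*q)
g(t, s) = 8 (g(t, s) = (t + 8) - t = (8 + t) - t = 8)
34*g(-8, 8) + w(6, 11) = 34*8 + 5*6 = 272 + 30 = 302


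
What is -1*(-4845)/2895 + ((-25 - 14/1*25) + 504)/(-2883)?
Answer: 302104/185473 ≈ 1.6288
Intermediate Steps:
-1*(-4845)/2895 + ((-25 - 14/1*25) + 504)/(-2883) = 4845*(1/2895) + ((-25 - 14*1*25) + 504)*(-1/2883) = 323/193 + ((-25 - 14*25) + 504)*(-1/2883) = 323/193 + ((-25 - 350) + 504)*(-1/2883) = 323/193 + (-375 + 504)*(-1/2883) = 323/193 + 129*(-1/2883) = 323/193 - 43/961 = 302104/185473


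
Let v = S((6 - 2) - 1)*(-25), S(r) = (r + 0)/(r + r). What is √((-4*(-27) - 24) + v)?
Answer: √286/2 ≈ 8.4558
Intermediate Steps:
S(r) = ½ (S(r) = r/((2*r)) = r*(1/(2*r)) = ½)
v = -25/2 (v = (½)*(-25) = -25/2 ≈ -12.500)
√((-4*(-27) - 24) + v) = √((-4*(-27) - 24) - 25/2) = √((108 - 24) - 25/2) = √(84 - 25/2) = √(143/2) = √286/2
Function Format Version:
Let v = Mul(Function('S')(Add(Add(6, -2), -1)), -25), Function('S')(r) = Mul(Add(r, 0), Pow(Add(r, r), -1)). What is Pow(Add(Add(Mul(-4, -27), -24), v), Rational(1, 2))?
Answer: Mul(Rational(1, 2), Pow(286, Rational(1, 2))) ≈ 8.4558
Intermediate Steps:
Function('S')(r) = Rational(1, 2) (Function('S')(r) = Mul(r, Pow(Mul(2, r), -1)) = Mul(r, Mul(Rational(1, 2), Pow(r, -1))) = Rational(1, 2))
v = Rational(-25, 2) (v = Mul(Rational(1, 2), -25) = Rational(-25, 2) ≈ -12.500)
Pow(Add(Add(Mul(-4, -27), -24), v), Rational(1, 2)) = Pow(Add(Add(Mul(-4, -27), -24), Rational(-25, 2)), Rational(1, 2)) = Pow(Add(Add(108, -24), Rational(-25, 2)), Rational(1, 2)) = Pow(Add(84, Rational(-25, 2)), Rational(1, 2)) = Pow(Rational(143, 2), Rational(1, 2)) = Mul(Rational(1, 2), Pow(286, Rational(1, 2)))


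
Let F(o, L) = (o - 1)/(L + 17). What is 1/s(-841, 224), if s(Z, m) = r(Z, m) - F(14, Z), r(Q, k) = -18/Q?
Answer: 692984/25765 ≈ 26.896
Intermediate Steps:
F(o, L) = (-1 + o)/(17 + L)
s(Z, m) = -18/Z - 13/(17 + Z) (s(Z, m) = -18/Z - (-1 + 14)/(17 + Z) = -18/Z - 13/(17 + Z))
1/s(-841, 224) = 1/((-306 - 31*(-841))/((-841)*(17 - 841))) = 1/(-1/841*(-306 + 26071)/(-824)) = 1/(-1/841*(-1/824)*25765) = 1/(25765/692984) = 692984/25765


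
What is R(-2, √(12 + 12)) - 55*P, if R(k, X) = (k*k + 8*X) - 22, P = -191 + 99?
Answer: 5042 + 16*√6 ≈ 5081.2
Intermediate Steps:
P = -92
R(k, X) = -22 + k² + 8*X (R(k, X) = (k² + 8*X) - 22 = -22 + k² + 8*X)
R(-2, √(12 + 12)) - 55*P = (-22 + (-2)² + 8*√(12 + 12)) - 55*(-92) = (-22 + 4 + 8*√24) + 5060 = (-22 + 4 + 8*(2*√6)) + 5060 = (-22 + 4 + 16*√6) + 5060 = (-18 + 16*√6) + 5060 = 5042 + 16*√6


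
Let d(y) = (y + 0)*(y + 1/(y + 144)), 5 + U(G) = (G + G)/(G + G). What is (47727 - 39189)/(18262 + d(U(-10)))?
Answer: 99610/213243 ≈ 0.46712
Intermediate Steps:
U(G) = -4 (U(G) = -5 + (G + G)/(G + G) = -5 + (2*G)/((2*G)) = -5 + (2*G)*(1/(2*G)) = -5 + 1 = -4)
d(y) = y*(y + 1/(144 + y))
(47727 - 39189)/(18262 + d(U(-10))) = (47727 - 39189)/(18262 - 4*(1 + (-4)² + 144*(-4))/(144 - 4)) = 8538/(18262 - 4*(1 + 16 - 576)/140) = 8538/(18262 - 4*1/140*(-559)) = 8538/(18262 + 559/35) = 8538/(639729/35) = 8538*(35/639729) = 99610/213243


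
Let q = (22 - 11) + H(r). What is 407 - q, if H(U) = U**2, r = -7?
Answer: 347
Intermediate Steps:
q = 60 (q = (22 - 11) + (-7)**2 = 11 + 49 = 60)
407 - q = 407 - 1*60 = 407 - 60 = 347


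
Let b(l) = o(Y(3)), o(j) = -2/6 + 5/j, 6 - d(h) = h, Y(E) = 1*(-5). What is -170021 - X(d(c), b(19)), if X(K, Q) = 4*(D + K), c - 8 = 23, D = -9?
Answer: -169885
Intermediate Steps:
c = 31 (c = 8 + 23 = 31)
Y(E) = -5
d(h) = 6 - h
o(j) = -⅓ + 5/j (o(j) = -2*⅙ + 5/j = -⅓ + 5/j)
b(l) = -4/3 (b(l) = (⅓)*(15 - 1*(-5))/(-5) = (⅓)*(-⅕)*(15 + 5) = (⅓)*(-⅕)*20 = -4/3)
X(K, Q) = -36 + 4*K (X(K, Q) = 4*(-9 + K) = -36 + 4*K)
-170021 - X(d(c), b(19)) = -170021 - (-36 + 4*(6 - 1*31)) = -170021 - (-36 + 4*(6 - 31)) = -170021 - (-36 + 4*(-25)) = -170021 - (-36 - 100) = -170021 - 1*(-136) = -170021 + 136 = -169885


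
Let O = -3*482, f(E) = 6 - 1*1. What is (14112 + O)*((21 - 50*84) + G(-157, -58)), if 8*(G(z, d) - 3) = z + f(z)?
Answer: -53133870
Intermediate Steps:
f(E) = 5 (f(E) = 6 - 1 = 5)
G(z, d) = 29/8 + z/8 (G(z, d) = 3 + (z + 5)/8 = 3 + (5 + z)/8 = 3 + (5/8 + z/8) = 29/8 + z/8)
O = -1446
(14112 + O)*((21 - 50*84) + G(-157, -58)) = (14112 - 1446)*((21 - 50*84) + (29/8 + (⅛)*(-157))) = 12666*((21 - 4200) + (29/8 - 157/8)) = 12666*(-4179 - 16) = 12666*(-4195) = -53133870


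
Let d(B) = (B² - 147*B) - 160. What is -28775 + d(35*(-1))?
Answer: -22565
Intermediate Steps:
d(B) = -160 + B² - 147*B
-28775 + d(35*(-1)) = -28775 + (-160 + (35*(-1))² - 5145*(-1)) = -28775 + (-160 + (-35)² - 147*(-35)) = -28775 + (-160 + 1225 + 5145) = -28775 + 6210 = -22565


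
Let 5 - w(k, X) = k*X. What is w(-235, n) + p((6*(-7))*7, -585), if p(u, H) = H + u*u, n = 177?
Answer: 127451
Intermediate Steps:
w(k, X) = 5 - X*k (w(k, X) = 5 - k*X = 5 - X*k)
p(u, H) = H + u²
w(-235, n) + p((6*(-7))*7, -585) = (5 - 1*177*(-235)) + (-585 + ((6*(-7))*7)²) = (5 + 41595) + (-585 + (-42*7)²) = 41600 + (-585 + (-294)²) = 41600 + (-585 + 86436) = 41600 + 85851 = 127451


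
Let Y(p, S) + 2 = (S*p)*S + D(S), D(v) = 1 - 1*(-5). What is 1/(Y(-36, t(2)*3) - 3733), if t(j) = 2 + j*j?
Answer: -1/15393 ≈ -6.4965e-5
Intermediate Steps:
D(v) = 6 (D(v) = 1 + 5 = 6)
t(j) = 2 + j²
Y(p, S) = 4 + p*S² (Y(p, S) = -2 + ((S*p)*S + 6) = -2 + (p*S² + 6) = -2 + (6 + p*S²) = 4 + p*S²)
1/(Y(-36, t(2)*3) - 3733) = 1/((4 - 36*9*(2 + 2²)²) - 3733) = 1/((4 - 36*9*(2 + 4)²) - 3733) = 1/((4 - 36*(6*3)²) - 3733) = 1/((4 - 36*18²) - 3733) = 1/((4 - 36*324) - 3733) = 1/((4 - 11664) - 3733) = 1/(-11660 - 3733) = 1/(-15393) = -1/15393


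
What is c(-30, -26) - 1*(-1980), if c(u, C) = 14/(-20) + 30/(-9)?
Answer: 59279/30 ≈ 1976.0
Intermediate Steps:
c(u, C) = -121/30 (c(u, C) = 14*(-1/20) + 30*(-1/9) = -7/10 - 10/3 = -121/30)
c(-30, -26) - 1*(-1980) = -121/30 - 1*(-1980) = -121/30 + 1980 = 59279/30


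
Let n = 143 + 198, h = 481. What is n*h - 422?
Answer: 163599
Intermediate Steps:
n = 341
n*h - 422 = 341*481 - 422 = 164021 - 422 = 163599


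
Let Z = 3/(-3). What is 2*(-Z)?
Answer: 2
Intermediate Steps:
Z = -1 (Z = 3*(-⅓) = -1)
2*(-Z) = 2*(-1*(-1)) = 2*1 = 2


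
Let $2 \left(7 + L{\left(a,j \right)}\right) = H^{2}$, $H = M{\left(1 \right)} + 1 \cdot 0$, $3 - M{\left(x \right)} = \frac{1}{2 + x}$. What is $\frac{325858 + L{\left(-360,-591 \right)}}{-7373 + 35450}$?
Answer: $\frac{2932691}{252693} \approx 11.606$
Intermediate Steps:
$M{\left(x \right)} = 3 - \frac{1}{2 + x}$
$H = \frac{8}{3}$ ($H = \frac{5 + 3 \cdot 1}{2 + 1} + 1 \cdot 0 = \frac{5 + 3}{3} + 0 = \frac{1}{3} \cdot 8 + 0 = \frac{8}{3} + 0 = \frac{8}{3} \approx 2.6667$)
$L{\left(a,j \right)} = - \frac{31}{9}$ ($L{\left(a,j \right)} = -7 + \frac{\left(\frac{8}{3}\right)^{2}}{2} = -7 + \frac{1}{2} \cdot \frac{64}{9} = -7 + \frac{32}{9} = - \frac{31}{9}$)
$\frac{325858 + L{\left(-360,-591 \right)}}{-7373 + 35450} = \frac{325858 - \frac{31}{9}}{-7373 + 35450} = \frac{2932691}{9 \cdot 28077} = \frac{2932691}{9} \cdot \frac{1}{28077} = \frac{2932691}{252693}$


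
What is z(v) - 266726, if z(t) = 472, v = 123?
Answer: -266254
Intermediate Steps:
z(v) - 266726 = 472 - 266726 = -266254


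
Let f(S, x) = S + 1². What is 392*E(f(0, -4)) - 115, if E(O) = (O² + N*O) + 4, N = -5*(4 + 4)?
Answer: -13835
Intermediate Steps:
N = -40 (N = -5*8 = -40)
f(S, x) = 1 + S (f(S, x) = S + 1 = 1 + S)
E(O) = 4 + O² - 40*O (E(O) = (O² - 40*O) + 4 = 4 + O² - 40*O)
392*E(f(0, -4)) - 115 = 392*(4 + (1 + 0)² - 40*(1 + 0)) - 115 = 392*(4 + 1² - 40*1) - 115 = 392*(4 + 1 - 40) - 115 = 392*(-35) - 115 = -13720 - 115 = -13835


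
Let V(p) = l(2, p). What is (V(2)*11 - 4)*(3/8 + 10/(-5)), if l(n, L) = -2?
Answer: 169/4 ≈ 42.250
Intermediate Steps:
V(p) = -2
(V(2)*11 - 4)*(3/8 + 10/(-5)) = (-2*11 - 4)*(3/8 + 10/(-5)) = (-22 - 4)*(3*(⅛) + 10*(-⅕)) = -26*(3/8 - 2) = -26*(-13/8) = 169/4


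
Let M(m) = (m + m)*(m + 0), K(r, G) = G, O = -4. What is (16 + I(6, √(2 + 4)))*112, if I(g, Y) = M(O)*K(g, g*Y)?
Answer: 1792 + 21504*√6 ≈ 54466.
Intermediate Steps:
M(m) = 2*m² (M(m) = (2*m)*m = 2*m²)
I(g, Y) = 32*Y*g (I(g, Y) = (2*(-4)²)*(g*Y) = (2*16)*(Y*g) = 32*(Y*g) = 32*Y*g)
(16 + I(6, √(2 + 4)))*112 = (16 + 32*√(2 + 4)*6)*112 = (16 + 32*√6*6)*112 = (16 + 192*√6)*112 = 1792 + 21504*√6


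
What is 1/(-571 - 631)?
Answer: -1/1202 ≈ -0.00083195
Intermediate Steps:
1/(-571 - 631) = 1/(-1202) = -1/1202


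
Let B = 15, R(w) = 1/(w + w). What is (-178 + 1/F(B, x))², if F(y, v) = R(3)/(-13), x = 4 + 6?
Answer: 65536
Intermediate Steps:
R(w) = 1/(2*w)
x = 10
F(y, v) = -1/78 (F(y, v) = ((½)/3)/(-13) = ((½)*(⅓))*(-1/13) = (⅙)*(-1/13) = -1/78)
(-178 + 1/F(B, x))² = (-178 + 1/(-1/78))² = (-178 - 78)² = (-256)² = 65536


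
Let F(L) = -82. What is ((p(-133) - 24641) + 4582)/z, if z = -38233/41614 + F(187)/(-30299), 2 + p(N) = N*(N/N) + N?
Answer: 625111067942/28170959 ≈ 22190.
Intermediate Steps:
p(N) = -2 + 2*N (p(N) = -2 + (N*(N/N) + N) = -2 + (N*1 + N) = -2 + (N + N) = -2 + 2*N)
z = -28170959/30752746 (z = -38233/41614 - 82/(-30299) = -38233*1/41614 - 82*(-1/30299) = -38233/41614 + 2/739 = -28170959/30752746 ≈ -0.91605)
((p(-133) - 24641) + 4582)/z = (((-2 + 2*(-133)) - 24641) + 4582)/(-28170959/30752746) = (((-2 - 266) - 24641) + 4582)*(-30752746/28170959) = ((-268 - 24641) + 4582)*(-30752746/28170959) = (-24909 + 4582)*(-30752746/28170959) = -20327*(-30752746/28170959) = 625111067942/28170959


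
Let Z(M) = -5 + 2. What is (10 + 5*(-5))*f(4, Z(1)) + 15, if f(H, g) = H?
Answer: -45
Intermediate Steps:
Z(M) = -3
(10 + 5*(-5))*f(4, Z(1)) + 15 = (10 + 5*(-5))*4 + 15 = (10 - 25)*4 + 15 = -15*4 + 15 = -60 + 15 = -45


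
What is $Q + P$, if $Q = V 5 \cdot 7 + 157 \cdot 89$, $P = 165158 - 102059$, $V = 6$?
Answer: $77282$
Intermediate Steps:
$P = 63099$ ($P = 165158 - 102059 = 63099$)
$Q = 14183$ ($Q = 6 \cdot 5 \cdot 7 + 157 \cdot 89 = 30 \cdot 7 + 13973 = 210 + 13973 = 14183$)
$Q + P = 14183 + 63099 = 77282$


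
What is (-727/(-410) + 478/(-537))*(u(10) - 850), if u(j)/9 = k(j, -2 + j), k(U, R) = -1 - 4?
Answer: -194419/246 ≈ -790.32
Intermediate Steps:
k(U, R) = -5
u(j) = -45 (u(j) = 9*(-5) = -45)
(-727/(-410) + 478/(-537))*(u(10) - 850) = (-727/(-410) + 478/(-537))*(-45 - 850) = (-727*(-1/410) + 478*(-1/537))*(-895) = (727/410 - 478/537)*(-895) = (194419/220170)*(-895) = -194419/246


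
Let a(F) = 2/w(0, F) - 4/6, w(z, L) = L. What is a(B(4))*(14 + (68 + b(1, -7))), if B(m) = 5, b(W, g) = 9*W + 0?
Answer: -364/15 ≈ -24.267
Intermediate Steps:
b(W, g) = 9*W
a(F) = -⅔ + 2/F (a(F) = 2/F - 4/6 = 2/F - 4*⅙ = 2/F - ⅔ = -⅔ + 2/F)
a(B(4))*(14 + (68 + b(1, -7))) = (-⅔ + 2/5)*(14 + (68 + 9*1)) = (-⅔ + 2*(⅕))*(14 + (68 + 9)) = (-⅔ + ⅖)*(14 + 77) = -4/15*91 = -364/15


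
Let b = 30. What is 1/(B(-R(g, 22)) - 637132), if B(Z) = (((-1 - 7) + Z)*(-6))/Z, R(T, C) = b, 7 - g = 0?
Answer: -5/3185698 ≈ -1.5695e-6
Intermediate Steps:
g = 7 (g = 7 - 1*0 = 7 + 0 = 7)
R(T, C) = 30
B(Z) = (48 - 6*Z)/Z (B(Z) = ((-8 + Z)*(-6))/Z = (48 - 6*Z)/Z)
1/(B(-R(g, 22)) - 637132) = 1/((-6 + 48/((-1*30))) - 637132) = 1/((-6 + 48/(-30)) - 637132) = 1/((-6 + 48*(-1/30)) - 637132) = 1/((-6 - 8/5) - 637132) = 1/(-38/5 - 637132) = 1/(-3185698/5) = -5/3185698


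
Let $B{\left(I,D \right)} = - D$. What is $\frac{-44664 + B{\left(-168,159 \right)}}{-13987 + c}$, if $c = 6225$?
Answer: $\frac{44823}{7762} \approx 5.7747$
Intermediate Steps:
$\frac{-44664 + B{\left(-168,159 \right)}}{-13987 + c} = \frac{-44664 - 159}{-13987 + 6225} = \frac{-44664 - 159}{-7762} = \left(-44823\right) \left(- \frac{1}{7762}\right) = \frac{44823}{7762}$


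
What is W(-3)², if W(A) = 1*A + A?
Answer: 36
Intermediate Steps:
W(A) = 2*A (W(A) = A + A = 2*A)
W(-3)² = (2*(-3))² = (-6)² = 36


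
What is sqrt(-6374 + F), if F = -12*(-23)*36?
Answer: sqrt(3562) ≈ 59.682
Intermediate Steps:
F = 9936 (F = 276*36 = 9936)
sqrt(-6374 + F) = sqrt(-6374 + 9936) = sqrt(3562)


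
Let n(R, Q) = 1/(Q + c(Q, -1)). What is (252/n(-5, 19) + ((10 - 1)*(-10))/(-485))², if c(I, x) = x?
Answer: 193608800100/9409 ≈ 2.0577e+7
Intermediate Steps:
n(R, Q) = 1/(-1 + Q) (n(R, Q) = 1/(Q - 1) = 1/(-1 + Q))
(252/n(-5, 19) + ((10 - 1)*(-10))/(-485))² = (252/(1/(-1 + 19)) + ((10 - 1)*(-10))/(-485))² = (252/(1/18) + (9*(-10))*(-1/485))² = (252/(1/18) - 90*(-1/485))² = (252*18 + 18/97)² = (4536 + 18/97)² = (440010/97)² = 193608800100/9409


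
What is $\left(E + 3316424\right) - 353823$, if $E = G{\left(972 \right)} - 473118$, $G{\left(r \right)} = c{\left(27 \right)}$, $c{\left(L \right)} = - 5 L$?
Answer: $2489348$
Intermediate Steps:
$G{\left(r \right)} = -135$ ($G{\left(r \right)} = \left(-5\right) 27 = -135$)
$E = -473253$ ($E = -135 - 473118 = -473253$)
$\left(E + 3316424\right) - 353823 = \left(-473253 + 3316424\right) - 353823 = 2843171 - 353823 = 2489348$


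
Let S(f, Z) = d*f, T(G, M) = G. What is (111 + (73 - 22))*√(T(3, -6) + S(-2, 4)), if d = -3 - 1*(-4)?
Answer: 162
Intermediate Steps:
d = 1 (d = -3 + 4 = 1)
S(f, Z) = f (S(f, Z) = 1*f = f)
(111 + (73 - 22))*√(T(3, -6) + S(-2, 4)) = (111 + (73 - 22))*√(3 - 2) = (111 + 51)*√1 = 162*1 = 162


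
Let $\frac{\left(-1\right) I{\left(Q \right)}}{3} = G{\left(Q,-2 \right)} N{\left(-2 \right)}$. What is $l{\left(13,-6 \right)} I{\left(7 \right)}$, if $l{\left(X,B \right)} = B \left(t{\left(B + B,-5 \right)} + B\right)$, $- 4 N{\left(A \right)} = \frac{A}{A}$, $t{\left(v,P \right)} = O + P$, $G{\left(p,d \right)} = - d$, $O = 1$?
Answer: $90$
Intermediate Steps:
$t{\left(v,P \right)} = 1 + P$
$N{\left(A \right)} = - \frac{1}{4}$ ($N{\left(A \right)} = - \frac{A \frac{1}{A}}{4} = \left(- \frac{1}{4}\right) 1 = - \frac{1}{4}$)
$I{\left(Q \right)} = \frac{3}{2}$ ($I{\left(Q \right)} = - 3 \left(-1\right) \left(-2\right) \left(- \frac{1}{4}\right) = - 3 \cdot 2 \left(- \frac{1}{4}\right) = \left(-3\right) \left(- \frac{1}{2}\right) = \frac{3}{2}$)
$l{\left(X,B \right)} = B \left(-4 + B\right)$ ($l{\left(X,B \right)} = B \left(\left(1 - 5\right) + B\right) = B \left(-4 + B\right)$)
$l{\left(13,-6 \right)} I{\left(7 \right)} = - 6 \left(-4 - 6\right) \frac{3}{2} = \left(-6\right) \left(-10\right) \frac{3}{2} = 60 \cdot \frac{3}{2} = 90$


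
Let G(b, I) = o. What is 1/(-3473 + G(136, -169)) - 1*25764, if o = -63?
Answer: -91101505/3536 ≈ -25764.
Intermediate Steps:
G(b, I) = -63
1/(-3473 + G(136, -169)) - 1*25764 = 1/(-3473 - 63) - 1*25764 = 1/(-3536) - 25764 = -1/3536 - 25764 = -91101505/3536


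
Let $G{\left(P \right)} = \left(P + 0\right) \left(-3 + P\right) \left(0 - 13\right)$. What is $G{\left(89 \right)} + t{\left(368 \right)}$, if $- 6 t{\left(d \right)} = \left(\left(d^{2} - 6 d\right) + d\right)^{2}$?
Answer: $-2974213678$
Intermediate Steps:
$t{\left(d \right)} = - \frac{\left(d^{2} - 5 d\right)^{2}}{6}$ ($t{\left(d \right)} = - \frac{\left(\left(d^{2} - 6 d\right) + d\right)^{2}}{6} = - \frac{\left(d^{2} - 5 d\right)^{2}}{6}$)
$G{\left(P \right)} = - 13 P \left(-3 + P\right)$ ($G{\left(P \right)} = P \left(-3 + P\right) \left(-13\right) = - 13 P \left(-3 + P\right)$)
$G{\left(89 \right)} + t{\left(368 \right)} = 13 \cdot 89 \left(3 - 89\right) - \frac{368^{2} \left(-5 + 368\right)^{2}}{6} = 13 \cdot 89 \left(3 - 89\right) - \frac{67712 \cdot 363^{2}}{3} = 13 \cdot 89 \left(-86\right) - \frac{67712}{3} \cdot 131769 = -99502 - 2974114176 = -2974213678$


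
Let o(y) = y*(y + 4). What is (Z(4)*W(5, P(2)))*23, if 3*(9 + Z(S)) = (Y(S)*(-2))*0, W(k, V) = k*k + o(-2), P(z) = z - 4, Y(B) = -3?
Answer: -4347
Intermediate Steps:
o(y) = y*(4 + y)
P(z) = -4 + z
W(k, V) = -4 + k² (W(k, V) = k*k - 2*(4 - 2) = k² - 2*2 = k² - 4 = -4 + k²)
Z(S) = -9 (Z(S) = -9 + (-3*(-2)*0)/3 = -9 + (6*0)/3 = -9 + (⅓)*0 = -9 + 0 = -9)
(Z(4)*W(5, P(2)))*23 = -9*(-4 + 5²)*23 = -9*(-4 + 25)*23 = -9*21*23 = -189*23 = -4347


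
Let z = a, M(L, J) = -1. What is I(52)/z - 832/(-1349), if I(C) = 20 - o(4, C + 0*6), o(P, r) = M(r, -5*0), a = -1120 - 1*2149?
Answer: 384497/629983 ≈ 0.61033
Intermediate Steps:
a = -3269 (a = -1120 - 2149 = -3269)
o(P, r) = -1
z = -3269
I(C) = 21 (I(C) = 20 - 1*(-1) = 20 + 1 = 21)
I(52)/z - 832/(-1349) = 21/(-3269) - 832/(-1349) = 21*(-1/3269) - 832*(-1/1349) = -3/467 + 832/1349 = 384497/629983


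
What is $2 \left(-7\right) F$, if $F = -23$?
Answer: $322$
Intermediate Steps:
$2 \left(-7\right) F = 2 \left(-7\right) \left(-23\right) = \left(-14\right) \left(-23\right) = 322$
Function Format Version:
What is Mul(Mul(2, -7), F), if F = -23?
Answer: 322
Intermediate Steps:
Mul(Mul(2, -7), F) = Mul(Mul(2, -7), -23) = Mul(-14, -23) = 322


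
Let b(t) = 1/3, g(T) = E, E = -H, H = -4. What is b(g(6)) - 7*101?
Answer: -2120/3 ≈ -706.67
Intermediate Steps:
E = 4 (E = -1*(-4) = 4)
g(T) = 4
b(t) = 1/3
b(g(6)) - 7*101 = 1/3 - 7*101 = 1/3 - 707 = -2120/3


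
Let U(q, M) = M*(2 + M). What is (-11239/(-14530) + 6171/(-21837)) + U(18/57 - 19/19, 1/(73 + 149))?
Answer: 1302956707457/2606233284540 ≈ 0.49994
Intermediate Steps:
(-11239/(-14530) + 6171/(-21837)) + U(18/57 - 19/19, 1/(73 + 149)) = (-11239/(-14530) + 6171/(-21837)) + (2 + 1/(73 + 149))/(73 + 149) = (-11239*(-1/14530) + 6171*(-1/21837)) + (2 + 1/222)/222 = (11239/14530 - 2057/7279) + (2 + 1/222)/222 = 51920471/105763870 + (1/222)*(445/222) = 51920471/105763870 + 445/49284 = 1302956707457/2606233284540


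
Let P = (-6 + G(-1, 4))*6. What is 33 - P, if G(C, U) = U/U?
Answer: 63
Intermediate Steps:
G(C, U) = 1
P = -30 (P = (-6 + 1)*6 = -5*6 = -30)
33 - P = 33 - 1*(-30) = 33 + 30 = 63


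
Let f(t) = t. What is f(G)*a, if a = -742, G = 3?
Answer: -2226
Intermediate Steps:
f(G)*a = 3*(-742) = -2226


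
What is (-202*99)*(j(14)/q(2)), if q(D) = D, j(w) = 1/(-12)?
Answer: 3333/4 ≈ 833.25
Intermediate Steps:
j(w) = -1/12
(-202*99)*(j(14)/q(2)) = (-202*99)*(-1/12/2) = -(-3333)/(2*2) = -19998*(-1/24) = 3333/4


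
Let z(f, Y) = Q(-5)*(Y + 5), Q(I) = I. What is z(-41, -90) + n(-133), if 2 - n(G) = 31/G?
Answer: 56822/133 ≈ 427.23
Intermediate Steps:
n(G) = 2 - 31/G
z(f, Y) = -25 - 5*Y (z(f, Y) = -5*(Y + 5) = -5*(5 + Y) = -25 - 5*Y)
z(-41, -90) + n(-133) = (-25 - 5*(-90)) + (2 - 31/(-133)) = (-25 + 450) + (2 - 31*(-1/133)) = 425 + (2 + 31/133) = 425 + 297/133 = 56822/133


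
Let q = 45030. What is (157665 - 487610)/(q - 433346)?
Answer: 329945/388316 ≈ 0.84968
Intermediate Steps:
(157665 - 487610)/(q - 433346) = (157665 - 487610)/(45030 - 433346) = -329945/(-388316) = -329945*(-1/388316) = 329945/388316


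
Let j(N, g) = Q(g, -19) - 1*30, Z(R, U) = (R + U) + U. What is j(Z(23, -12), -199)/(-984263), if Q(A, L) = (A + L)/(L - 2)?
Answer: 412/20669523 ≈ 1.9933e-5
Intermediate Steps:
Q(A, L) = (A + L)/(-2 + L)
Z(R, U) = R + 2*U
j(N, g) = -611/21 - g/21 (j(N, g) = (g - 19)/(-2 - 19) - 1*30 = (-19 + g)/(-21) - 30 = -(-19 + g)/21 - 30 = (19/21 - g/21) - 30 = -611/21 - g/21)
j(Z(23, -12), -199)/(-984263) = (-611/21 - 1/21*(-199))/(-984263) = (-611/21 + 199/21)*(-1/984263) = -412/21*(-1/984263) = 412/20669523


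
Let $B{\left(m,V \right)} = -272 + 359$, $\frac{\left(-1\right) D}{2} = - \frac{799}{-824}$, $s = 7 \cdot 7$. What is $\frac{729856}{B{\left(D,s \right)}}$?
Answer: $\frac{729856}{87} \approx 8389.2$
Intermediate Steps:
$s = 49$
$D = - \frac{799}{412}$ ($D = - 2 \left(- \frac{799}{-824}\right) = - 2 \left(\left(-799\right) \left(- \frac{1}{824}\right)\right) = \left(-2\right) \frac{799}{824} = - \frac{799}{412} \approx -1.9393$)
$B{\left(m,V \right)} = 87$
$\frac{729856}{B{\left(D,s \right)}} = \frac{729856}{87}$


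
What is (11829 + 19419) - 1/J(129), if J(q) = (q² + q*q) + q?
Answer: 1044026927/33411 ≈ 31248.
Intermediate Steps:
J(q) = q + 2*q² (J(q) = (q² + q²) + q = 2*q² + q = q + 2*q²)
(11829 + 19419) - 1/J(129) = (11829 + 19419) - 1/(129*(1 + 2*129)) = 31248 - 1/(129*(1 + 258)) = 31248 - 1/(129*259) = 31248 - 1/33411 = 1044026927/33411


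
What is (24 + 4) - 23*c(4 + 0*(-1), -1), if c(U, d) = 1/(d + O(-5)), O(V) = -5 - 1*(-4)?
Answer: 79/2 ≈ 39.500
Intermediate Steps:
O(V) = -1 (O(V) = -5 + 4 = -1)
c(U, d) = 1/(-1 + d) (c(U, d) = 1/(d - 1) = 1/(-1 + d))
(24 + 4) - 23*c(4 + 0*(-1), -1) = (24 + 4) - 23/(-1 - 1) = 28 - 23/(-2) = 28 - 23*(-½) = 28 + 23/2 = 79/2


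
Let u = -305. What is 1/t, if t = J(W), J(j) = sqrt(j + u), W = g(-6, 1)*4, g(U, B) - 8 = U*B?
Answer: -I*sqrt(33)/99 ≈ -0.058026*I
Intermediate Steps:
g(U, B) = 8 + B*U (g(U, B) = 8 + U*B = 8 + B*U)
W = 8 (W = (8 + 1*(-6))*4 = (8 - 6)*4 = 2*4 = 8)
J(j) = sqrt(-305 + j) (J(j) = sqrt(j - 305) = sqrt(-305 + j))
t = 3*I*sqrt(33) (t = sqrt(-305 + 8) = sqrt(-297) = 3*I*sqrt(33) ≈ 17.234*I)
1/t = 1/(3*I*sqrt(33)) = -I*sqrt(33)/99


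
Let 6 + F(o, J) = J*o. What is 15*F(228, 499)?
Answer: 1706490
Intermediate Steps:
F(o, J) = -6 + J*o
15*F(228, 499) = 15*(-6 + 499*228) = 15*(-6 + 113772) = 15*113766 = 1706490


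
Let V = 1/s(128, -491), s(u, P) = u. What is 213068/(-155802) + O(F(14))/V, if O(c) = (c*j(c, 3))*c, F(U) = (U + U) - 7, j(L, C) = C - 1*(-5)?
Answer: 35178738650/77901 ≈ 4.5158e+5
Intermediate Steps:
j(L, C) = 5 + C (j(L, C) = C + 5 = 5 + C)
F(U) = -7 + 2*U (F(U) = 2*U - 7 = -7 + 2*U)
O(c) = 8*c² (O(c) = (c*(5 + 3))*c = (c*8)*c = (8*c)*c = 8*c²)
V = 1/128 ≈ 0.0078125
213068/(-155802) + O(F(14))/V = 213068/(-155802) + (8*(-7 + 2*14)²)/(1/128) = 213068*(-1/155802) + (8*(-7 + 28)²)*128 = -106534/77901 + (8*21²)*128 = -106534/77901 + (8*441)*128 = -106534/77901 + 3528*128 = -106534/77901 + 451584 = 35178738650/77901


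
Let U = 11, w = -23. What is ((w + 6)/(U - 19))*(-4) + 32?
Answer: 47/2 ≈ 23.500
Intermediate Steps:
((w + 6)/(U - 19))*(-4) + 32 = ((-23 + 6)/(11 - 19))*(-4) + 32 = -17/(-8)*(-4) + 32 = -17*(-⅛)*(-4) + 32 = (17/8)*(-4) + 32 = -17/2 + 32 = 47/2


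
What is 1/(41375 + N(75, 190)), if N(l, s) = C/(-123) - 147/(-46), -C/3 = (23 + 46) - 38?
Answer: 1886/78040703 ≈ 2.4167e-5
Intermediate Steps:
C = -93 (C = -3*((23 + 46) - 38) = -3*(69 - 38) = -3*31 = -93)
N(l, s) = 7453/1886 (N(l, s) = -93/(-123) - 147/(-46) = -93*(-1/123) - 147*(-1/46) = 31/41 + 147/46 = 7453/1886)
1/(41375 + N(75, 190)) = 1/(41375 + 7453/1886) = 1/(78040703/1886) = 1886/78040703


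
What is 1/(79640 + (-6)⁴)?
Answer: 1/80936 ≈ 1.2355e-5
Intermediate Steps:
1/(79640 + (-6)⁴) = 1/(79640 + 1296) = 1/80936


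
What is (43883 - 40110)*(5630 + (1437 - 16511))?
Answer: -35632212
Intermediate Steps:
(43883 - 40110)*(5630 + (1437 - 16511)) = 3773*(5630 - 15074) = 3773*(-9444) = -35632212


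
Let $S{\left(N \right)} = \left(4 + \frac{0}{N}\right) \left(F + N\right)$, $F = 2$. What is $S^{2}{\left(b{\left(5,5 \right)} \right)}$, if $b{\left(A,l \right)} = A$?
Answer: $784$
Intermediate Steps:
$S{\left(N \right)} = 8 + 4 N$ ($S{\left(N \right)} = \left(4 + \frac{0}{N}\right) \left(2 + N\right) = \left(4 + 0\right) \left(2 + N\right) = 4 \left(2 + N\right) = 8 + 4 N$)
$S^{2}{\left(b{\left(5,5 \right)} \right)} = \left(8 + 4 \cdot 5\right)^{2} = \left(8 + 20\right)^{2} = 28^{2} = 784$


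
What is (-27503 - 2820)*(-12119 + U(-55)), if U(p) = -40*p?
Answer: 300773837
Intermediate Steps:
(-27503 - 2820)*(-12119 + U(-55)) = (-27503 - 2820)*(-12119 - 40*(-55)) = -30323*(-12119 + 2200) = -30323*(-9919) = 300773837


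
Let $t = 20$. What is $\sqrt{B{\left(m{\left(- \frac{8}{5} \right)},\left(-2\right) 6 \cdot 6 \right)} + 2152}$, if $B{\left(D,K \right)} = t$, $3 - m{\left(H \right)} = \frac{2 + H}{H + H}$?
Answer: $2 \sqrt{543} \approx 46.605$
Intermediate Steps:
$m{\left(H \right)} = 3 - \frac{2 + H}{2 H}$ ($m{\left(H \right)} = 3 - \frac{2 + H}{H + H} = 3 - \frac{2 + H}{2 H}$)
$B{\left(D,K \right)} = 20$
$\sqrt{B{\left(m{\left(- \frac{8}{5} \right)},\left(-2\right) 6 \cdot 6 \right)} + 2152} = \sqrt{20 + 2152} = \sqrt{2172} = 2 \sqrt{543}$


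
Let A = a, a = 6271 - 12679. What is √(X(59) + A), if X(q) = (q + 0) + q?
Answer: I*√6290 ≈ 79.31*I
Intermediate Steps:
X(q) = 2*q (X(q) = q + q = 2*q)
a = -6408
A = -6408
√(X(59) + A) = √(2*59 - 6408) = √(118 - 6408) = √(-6290) = I*√6290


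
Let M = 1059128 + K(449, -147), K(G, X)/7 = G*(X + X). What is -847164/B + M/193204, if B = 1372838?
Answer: 5443930153/66309448238 ≈ 0.082099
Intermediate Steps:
K(G, X) = 14*G*X (K(G, X) = 7*(G*(X + X)) = 7*(G*(2*X)) = 7*(2*G*X) = 14*G*X)
M = 135086 (M = 1059128 + 14*449*(-147) = 1059128 - 924042 = 135086)
-847164/B + M/193204 = -847164/1372838 + 135086/193204 = -847164*1/1372838 + 135086*(1/193204) = -423582/686419 + 67543/96602 = 5443930153/66309448238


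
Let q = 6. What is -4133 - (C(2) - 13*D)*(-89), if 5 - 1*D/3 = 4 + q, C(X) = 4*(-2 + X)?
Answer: 13222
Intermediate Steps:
C(X) = -8 + 4*X
D = -15 (D = 15 - 3*(4 + 6) = 15 - 3*10 = 15 - 30 = -15)
-4133 - (C(2) - 13*D)*(-89) = -4133 - ((-8 + 4*2) - 13*(-15))*(-89) = -4133 - ((-8 + 8) + 195)*(-89) = -4133 - (0 + 195)*(-89) = -4133 - 195*(-89) = -4133 - 1*(-17355) = -4133 + 17355 = 13222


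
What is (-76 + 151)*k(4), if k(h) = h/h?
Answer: 75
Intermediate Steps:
k(h) = 1
(-76 + 151)*k(4) = (-76 + 151)*1 = 75*1 = 75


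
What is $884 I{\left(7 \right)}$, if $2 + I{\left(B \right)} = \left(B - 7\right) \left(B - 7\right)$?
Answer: $-1768$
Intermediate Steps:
$I{\left(B \right)} = -2 + \left(-7 + B\right)^{2}$ ($I{\left(B \right)} = -2 + \left(B - 7\right) \left(B - 7\right) = -2 + \left(-7 + B\right) \left(-7 + B\right) = -2 + \left(-7 + B\right)^{2}$)
$884 I{\left(7 \right)} = 884 \left(-2 + \left(-7 + 7\right)^{2}\right) = 884 \left(-2 + 0^{2}\right) = 884 \left(-2 + 0\right) = 884 \left(-2\right) = -1768$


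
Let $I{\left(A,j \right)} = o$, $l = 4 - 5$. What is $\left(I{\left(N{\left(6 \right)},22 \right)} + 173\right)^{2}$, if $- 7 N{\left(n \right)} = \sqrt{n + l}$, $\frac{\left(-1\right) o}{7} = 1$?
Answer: $27556$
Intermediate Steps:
$l = -1$ ($l = 4 - 5 = -1$)
$o = -7$ ($o = \left(-7\right) 1 = -7$)
$N{\left(n \right)} = - \frac{\sqrt{-1 + n}}{7}$ ($N{\left(n \right)} = - \frac{\sqrt{n - 1}}{7} = - \frac{\sqrt{-1 + n}}{7}$)
$I{\left(A,j \right)} = -7$
$\left(I{\left(N{\left(6 \right)},22 \right)} + 173\right)^{2} = \left(-7 + 173\right)^{2} = 166^{2} = 27556$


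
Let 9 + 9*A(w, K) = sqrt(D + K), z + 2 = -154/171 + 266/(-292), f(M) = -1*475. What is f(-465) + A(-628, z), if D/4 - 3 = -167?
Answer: -476 + I*sqrt(45695699770)/74898 ≈ -476.0 + 2.8541*I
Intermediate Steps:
f(M) = -475
D = -656 (D = 12 + 4*(-167) = 12 - 668 = -656)
z = -95159/24966 (z = -2 + (-154/171 + 266/(-292)) = -2 + (-154*1/171 + 266*(-1/292)) = -2 + (-154/171 - 133/146) = -2 - 45227/24966 = -95159/24966 ≈ -3.8115)
A(w, K) = -1 + sqrt(-656 + K)/9
f(-465) + A(-628, z) = -475 + (-1 + sqrt(-656 - 95159/24966)/9) = -475 + (-1 + sqrt(-16472855/24966)/9) = -475 + (-1 + (I*sqrt(45695699770)/8322)/9) = -475 + (-1 + I*sqrt(45695699770)/74898) = -476 + I*sqrt(45695699770)/74898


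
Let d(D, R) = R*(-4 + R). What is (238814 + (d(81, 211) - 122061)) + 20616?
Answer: 181046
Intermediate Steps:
(238814 + (d(81, 211) - 122061)) + 20616 = (238814 + (211*(-4 + 211) - 122061)) + 20616 = (238814 + (211*207 - 122061)) + 20616 = (238814 + (43677 - 122061)) + 20616 = (238814 - 78384) + 20616 = 160430 + 20616 = 181046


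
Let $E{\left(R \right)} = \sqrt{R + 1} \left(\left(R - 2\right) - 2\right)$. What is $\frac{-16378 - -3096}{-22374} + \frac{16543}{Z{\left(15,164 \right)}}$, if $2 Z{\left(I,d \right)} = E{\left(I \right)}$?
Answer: $\frac{1530683}{2034} \approx 752.55$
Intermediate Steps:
$E{\left(R \right)} = \sqrt{1 + R} \left(-4 + R\right)$ ($E{\left(R \right)} = \sqrt{1 + R} \left(\left(-2 + R\right) - 2\right) = \sqrt{1 + R} \left(-4 + R\right)$)
$Z{\left(I,d \right)} = \frac{\sqrt{1 + I} \left(-4 + I\right)}{2}$
$\frac{-16378 - -3096}{-22374} + \frac{16543}{Z{\left(15,164 \right)}} = \frac{-16378 - -3096}{-22374} + \frac{16543}{\frac{1}{2} \sqrt{1 + 15} \left(-4 + 15\right)} = \left(-16378 + 3096\right) \left(- \frac{1}{22374}\right) + \frac{16543}{\frac{1}{2} \sqrt{16} \cdot 11} = \left(-13282\right) \left(- \frac{1}{22374}\right) + \frac{16543}{\frac{1}{2} \cdot 4 \cdot 11} = \frac{6641}{11187} + \frac{16543}{22} = \frac{1530683}{2034}$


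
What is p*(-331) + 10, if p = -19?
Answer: 6299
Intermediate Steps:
p*(-331) + 10 = -19*(-331) + 10 = 6289 + 10 = 6299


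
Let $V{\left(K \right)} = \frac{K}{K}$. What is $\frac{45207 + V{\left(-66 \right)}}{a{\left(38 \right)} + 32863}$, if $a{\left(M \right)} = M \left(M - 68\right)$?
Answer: $\frac{45208}{31723} \approx 1.4251$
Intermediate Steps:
$V{\left(K \right)} = 1$
$a{\left(M \right)} = M \left(-68 + M\right)$
$\frac{45207 + V{\left(-66 \right)}}{a{\left(38 \right)} + 32863} = \frac{45207 + 1}{38 \left(-68 + 38\right) + 32863} = \frac{45208}{38 \left(-30\right) + 32863} = \frac{45208}{-1140 + 32863} = \frac{45208}{31723}$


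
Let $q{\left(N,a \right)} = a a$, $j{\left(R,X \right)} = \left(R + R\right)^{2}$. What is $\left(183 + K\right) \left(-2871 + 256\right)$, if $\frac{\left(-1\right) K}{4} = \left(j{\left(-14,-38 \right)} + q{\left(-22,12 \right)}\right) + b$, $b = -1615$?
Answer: $-7664565$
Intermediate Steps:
$j{\left(R,X \right)} = 4 R^{2}$ ($j{\left(R,X \right)} = \left(2 R\right)^{2} = 4 R^{2}$)
$q{\left(N,a \right)} = a^{2}$
$K = 2748$ ($K = - 4 \left(\left(4 \left(-14\right)^{2} + 12^{2}\right) - 1615\right) = - 4 \left(\left(4 \cdot 196 + 144\right) - 1615\right) = - 4 \left(\left(784 + 144\right) - 1615\right) = - 4 \left(928 - 1615\right) = \left(-4\right) \left(-687\right) = 2748$)
$\left(183 + K\right) \left(-2871 + 256\right) = \left(183 + 2748\right) \left(-2871 + 256\right) = 2931 \left(-2615\right) = -7664565$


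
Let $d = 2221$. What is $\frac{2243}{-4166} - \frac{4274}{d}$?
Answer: $- \frac{22787187}{9252686} \approx -2.4628$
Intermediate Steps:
$\frac{2243}{-4166} - \frac{4274}{d} = \frac{2243}{-4166} - \frac{4274}{2221} = 2243 \left(- \frac{1}{4166}\right) - \frac{4274}{2221} = - \frac{2243}{4166} - \frac{4274}{2221} = - \frac{22787187}{9252686}$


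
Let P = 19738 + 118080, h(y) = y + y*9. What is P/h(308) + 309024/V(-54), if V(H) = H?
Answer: -26231993/4620 ≈ -5677.9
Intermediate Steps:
h(y) = 10*y (h(y) = y + 9*y = 10*y)
P = 137818
P/h(308) + 309024/V(-54) = 137818/((10*308)) + 309024/(-54) = 137818/3080 + 309024*(-1/54) = 137818*(1/3080) - 17168/3 = 68909/1540 - 17168/3 = -26231993/4620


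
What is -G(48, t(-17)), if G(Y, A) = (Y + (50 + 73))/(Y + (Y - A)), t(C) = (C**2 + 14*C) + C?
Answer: -171/62 ≈ -2.7581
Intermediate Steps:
t(C) = C**2 + 15*C
G(Y, A) = (123 + Y)/(-A + 2*Y) (G(Y, A) = (Y + 123)/(-A + 2*Y) = (123 + Y)/(-A + 2*Y))
-G(48, t(-17)) = -(-123 - 1*48)/(-17*(15 - 17) - 2*48) = -(-123 - 48)/(-17*(-2) - 96) = -(-171)/(34 - 96) = -(-171)/(-62) = -(-1)*(-171)/62 = -1*171/62 = -171/62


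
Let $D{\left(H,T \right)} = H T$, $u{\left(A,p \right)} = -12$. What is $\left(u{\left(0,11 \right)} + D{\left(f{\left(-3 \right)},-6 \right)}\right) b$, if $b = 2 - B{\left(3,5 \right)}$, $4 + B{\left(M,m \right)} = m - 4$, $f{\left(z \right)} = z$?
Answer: $30$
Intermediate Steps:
$B{\left(M,m \right)} = -8 + m$ ($B{\left(M,m \right)} = -4 + \left(m - 4\right) = -4 + \left(-4 + m\right) = -8 + m$)
$b = 5$ ($b = 2 - \left(-8 + 5\right) = 2 - -3 = 2 + 3 = 5$)
$\left(u{\left(0,11 \right)} + D{\left(f{\left(-3 \right)},-6 \right)}\right) b = \left(-12 - -18\right) 5 = \left(-12 + 18\right) 5 = 6 \cdot 5 = 30$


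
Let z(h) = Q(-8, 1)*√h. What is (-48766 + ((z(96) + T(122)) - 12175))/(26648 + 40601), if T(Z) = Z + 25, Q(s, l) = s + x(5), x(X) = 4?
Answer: -60794/67249 - 16*√6/67249 ≈ -0.90460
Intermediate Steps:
Q(s, l) = 4 + s (Q(s, l) = s + 4 = 4 + s)
z(h) = -4*√h (z(h) = (4 - 8)*√h = -4*√h)
T(Z) = 25 + Z
(-48766 + ((z(96) + T(122)) - 12175))/(26648 + 40601) = (-48766 + ((-16*√6 + (25 + 122)) - 12175))/(26648 + 40601) = (-48766 + ((-16*√6 + 147) - 12175))/67249 = (-48766 + ((-16*√6 + 147) - 12175))*(1/67249) = (-48766 + ((147 - 16*√6) - 12175))*(1/67249) = (-48766 + (-12028 - 16*√6))*(1/67249) = (-60794 - 16*√6)*(1/67249) = -60794/67249 - 16*√6/67249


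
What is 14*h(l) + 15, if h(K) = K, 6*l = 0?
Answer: 15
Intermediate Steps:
l = 0 (l = (⅙)*0 = 0)
14*h(l) + 15 = 14*0 + 15 = 0 + 15 = 15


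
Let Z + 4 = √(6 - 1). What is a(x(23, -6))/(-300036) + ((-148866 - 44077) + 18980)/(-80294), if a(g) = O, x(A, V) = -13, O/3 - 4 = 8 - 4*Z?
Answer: 4349034831/2007590882 + √5/25003 ≈ 2.1664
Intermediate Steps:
Z = -4 + √5 (Z = -4 + √(6 - 1) = -4 + √5 ≈ -1.7639)
O = 84 - 12*√5 (O = 12 + 3*(8 - 4*(-4 + √5)) = 12 + 3*(8 + (16 - 4*√5)) = 12 + 3*(24 - 4*√5) = 12 + (72 - 12*√5) = 84 - 12*√5 ≈ 57.167)
a(g) = 84 - 12*√5
a(x(23, -6))/(-300036) + ((-148866 - 44077) + 18980)/(-80294) = (84 - 12*√5)/(-300036) + ((-148866 - 44077) + 18980)/(-80294) = (84 - 12*√5)*(-1/300036) + (-192943 + 18980)*(-1/80294) = (-7/25003 + √5/25003) - 173963*(-1/80294) = (-7/25003 + √5/25003) + 173963/80294 = 4349034831/2007590882 + √5/25003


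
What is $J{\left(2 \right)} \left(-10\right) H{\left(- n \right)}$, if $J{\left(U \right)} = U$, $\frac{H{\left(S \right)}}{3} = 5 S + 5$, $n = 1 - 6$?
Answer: $-1800$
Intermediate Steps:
$n = -5$ ($n = 1 - 6 = -5$)
$H{\left(S \right)} = 15 + 15 S$ ($H{\left(S \right)} = 3 \left(5 S + 5\right) = 3 \left(5 + 5 S\right) = 15 + 15 S$)
$J{\left(2 \right)} \left(-10\right) H{\left(- n \right)} = 2 \left(-10\right) \left(15 + 15 \left(\left(-1\right) \left(-5\right)\right)\right) = - 20 \left(15 + 15 \cdot 5\right) = - 20 \left(15 + 75\right) = \left(-20\right) 90 = -1800$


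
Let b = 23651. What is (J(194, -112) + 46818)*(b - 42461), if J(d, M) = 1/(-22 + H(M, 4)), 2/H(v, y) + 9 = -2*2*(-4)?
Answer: -3522582855/4 ≈ -8.8065e+8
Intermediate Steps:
H(v, y) = 2/7 (H(v, y) = 2/(-9 - 2*2*(-4)) = 2/(-9 - 4*(-4)) = 2/(-9 + 16) = 2/7)
J(d, M) = -7/152 (J(d, M) = 1/(-22 + 2/7) = 1/(-152/7) = -7/152)
(J(194, -112) + 46818)*(b - 42461) = (-7/152 + 46818)*(23651 - 42461) = (7116329/152)*(-18810) = -3522582855/4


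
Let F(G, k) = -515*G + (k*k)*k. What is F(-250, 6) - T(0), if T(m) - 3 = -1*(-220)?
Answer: 128743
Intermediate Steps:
F(G, k) = k³ - 515*G (F(G, k) = -515*G + k²*k = -515*G + k³ = k³ - 515*G)
T(m) = 223 (T(m) = 3 - 1*(-220) = 3 + 220 = 223)
F(-250, 6) - T(0) = (6³ - 515*(-250)) - 1*223 = (216 + 128750) - 223 = 128966 - 223 = 128743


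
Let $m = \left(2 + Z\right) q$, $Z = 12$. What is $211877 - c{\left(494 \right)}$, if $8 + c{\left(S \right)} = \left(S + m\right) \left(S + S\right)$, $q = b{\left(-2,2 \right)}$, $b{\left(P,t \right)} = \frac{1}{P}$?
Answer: $-269271$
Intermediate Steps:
$q = - \frac{1}{2}$ ($q = \frac{1}{-2} = - \frac{1}{2} \approx -0.5$)
$m = -7$ ($m = \left(2 + 12\right) \left(- \frac{1}{2}\right) = 14 \left(- \frac{1}{2}\right) = -7$)
$c{\left(S \right)} = -8 + 2 S \left(-7 + S\right)$ ($c{\left(S \right)} = -8 + \left(S - 7\right) \left(S + S\right) = -8 + \left(-7 + S\right) 2 S = -8 + 2 S \left(-7 + S\right)$)
$211877 - c{\left(494 \right)} = 211877 - \left(-8 - 6916 + 2 \cdot 494^{2}\right) = 211877 - \left(-8 - 6916 + 2 \cdot 244036\right) = 211877 - \left(-8 - 6916 + 488072\right) = 211877 - 481148 = -269271$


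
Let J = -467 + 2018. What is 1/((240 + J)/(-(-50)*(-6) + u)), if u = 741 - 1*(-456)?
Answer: 299/597 ≈ 0.50084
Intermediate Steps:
J = 1551
u = 1197 (u = 741 + 456 = 1197)
1/((240 + J)/(-(-50)*(-6) + u)) = 1/((240 + 1551)/(-(-50)*(-6) + 1197)) = 1/(1791/(-10*30 + 1197)) = 1/(1791/(-300 + 1197)) = 1/(1791/897) = 1/(1791*(1/897)) = 1/(597/299) = 299/597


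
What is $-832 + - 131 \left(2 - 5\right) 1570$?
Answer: $616178$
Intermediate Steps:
$-832 + - 131 \left(2 - 5\right) 1570 = -832 + \left(-131\right) \left(-3\right) 1570 = -832 + 393 \cdot 1570 = -832 + 617010 = 616178$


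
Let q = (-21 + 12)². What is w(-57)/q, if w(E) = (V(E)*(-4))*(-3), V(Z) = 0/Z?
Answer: 0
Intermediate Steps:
q = 81 (q = (-9)² = 81)
V(Z) = 0
w(E) = 0 (w(E) = (0*(-4))*(-3) = 0*(-3) = 0)
w(-57)/q = 0/81 = 0*(1/81) = 0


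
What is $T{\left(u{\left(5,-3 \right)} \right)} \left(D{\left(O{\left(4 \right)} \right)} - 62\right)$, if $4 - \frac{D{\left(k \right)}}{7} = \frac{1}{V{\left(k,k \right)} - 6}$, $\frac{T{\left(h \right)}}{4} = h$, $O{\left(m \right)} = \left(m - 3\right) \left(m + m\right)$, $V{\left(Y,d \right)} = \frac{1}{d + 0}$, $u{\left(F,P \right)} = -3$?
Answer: $\frac{18504}{47} \approx 393.7$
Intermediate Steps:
$V{\left(Y,d \right)} = \frac{1}{d}$
$O{\left(m \right)} = 2 m \left(-3 + m\right)$ ($O{\left(m \right)} = \left(-3 + m\right) 2 m = 2 m \left(-3 + m\right)$)
$T{\left(h \right)} = 4 h$
$D{\left(k \right)} = 28 - \frac{7}{-6 + \frac{1}{k}}$ ($D{\left(k \right)} = 28 - \frac{7}{\frac{1}{k} - 6} = 28 - \frac{7}{-6 + \frac{1}{k}}$)
$T{\left(u{\left(5,-3 \right)} \right)} \left(D{\left(O{\left(4 \right)} \right)} - 62\right) = 4 \left(-3\right) \left(\frac{7 \left(-4 + 25 \cdot 2 \cdot 4 \left(-3 + 4\right)\right)}{-1 + 6 \cdot 2 \cdot 4 \left(-3 + 4\right)} - 62\right) = - 12 \left(\frac{7 \left(-4 + 25 \cdot 2 \cdot 4 \cdot 1\right)}{-1 + 6 \cdot 2 \cdot 4 \cdot 1} - 62\right) = - 12 \left(\frac{7 \left(-4 + 25 \cdot 8\right)}{-1 + 6 \cdot 8} - 62\right) = - 12 \left(\frac{7 \left(-4 + 200\right)}{-1 + 48} - 62\right) = - 12 \left(7 \cdot \frac{1}{47} \cdot 196 - 62\right) = - 12 \left(\frac{1372}{47} - 62\right) = \left(-12\right) \left(- \frac{1542}{47}\right) = \frac{18504}{47}$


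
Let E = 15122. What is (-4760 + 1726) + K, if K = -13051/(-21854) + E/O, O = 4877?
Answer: -322975534657/106581958 ≈ -3030.3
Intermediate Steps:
K = 394125915/106581958 (K = -13051/(-21854) + 15122/4877 = -13051*(-1/21854) + 15122*(1/4877) = 13051/21854 + 15122/4877 = 394125915/106581958 ≈ 3.6979)
(-4760 + 1726) + K = (-4760 + 1726) + 394125915/106581958 = -3034 + 394125915/106581958 = -322975534657/106581958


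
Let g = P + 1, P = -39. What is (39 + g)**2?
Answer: 1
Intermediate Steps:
g = -38 (g = -39 + 1 = -38)
(39 + g)**2 = (39 - 38)**2 = 1**2 = 1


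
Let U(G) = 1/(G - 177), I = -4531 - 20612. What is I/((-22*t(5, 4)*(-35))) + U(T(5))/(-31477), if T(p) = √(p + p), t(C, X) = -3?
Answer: 8262225970393/759087685510 + √10/985828163 ≈ 10.884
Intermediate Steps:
I = -25143
T(p) = √2*√p (T(p) = √(2*p) = √2*√p)
U(G) = 1/(-177 + G)
I/((-22*t(5, 4)*(-35))) + U(T(5))/(-31477) = -25143/(-22*(-3)*(-35)) + 1/(-177 + √2*√5*(-31477)) = -25143/(66*(-35)) - 1/31477/(-177 + √10) = -25143/(-2310) - 1/(31477*(-177 + √10)) = -25143*(-1/2310) - 1/(31477*(-177 + √10)) = 8381/770 - 1/(31477*(-177 + √10))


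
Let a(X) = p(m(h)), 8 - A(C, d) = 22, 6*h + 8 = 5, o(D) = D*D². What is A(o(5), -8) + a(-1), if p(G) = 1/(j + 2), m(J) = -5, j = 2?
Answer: -55/4 ≈ -13.750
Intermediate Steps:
o(D) = D³
h = -½ (h = -4/3 + (⅙)*5 = -4/3 + ⅚ = -½ ≈ -0.50000)
p(G) = ¼ (p(G) = 1/(2 + 2) = 1/4 = ¼)
A(C, d) = -14 (A(C, d) = 8 - 1*22 = 8 - 22 = -14)
a(X) = ¼
A(o(5), -8) + a(-1) = -14 + ¼ = -55/4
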